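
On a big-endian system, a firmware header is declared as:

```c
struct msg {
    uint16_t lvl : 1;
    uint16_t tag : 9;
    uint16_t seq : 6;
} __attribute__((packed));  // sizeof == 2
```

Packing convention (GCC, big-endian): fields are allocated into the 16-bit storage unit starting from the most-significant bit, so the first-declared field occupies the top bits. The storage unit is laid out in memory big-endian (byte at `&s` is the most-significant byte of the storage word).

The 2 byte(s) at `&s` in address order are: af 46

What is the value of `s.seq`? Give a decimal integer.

[0]=0xaf [1]=0x46 (big-endian) → word 0xaf46
lvl [15+:1] = (word>>15) & 0x1 = 1
tag [6+:9] = (word>>6) & 0x1ff = 189
seq [0+:6] = (word>>0) & 0x3f = 6  ←

6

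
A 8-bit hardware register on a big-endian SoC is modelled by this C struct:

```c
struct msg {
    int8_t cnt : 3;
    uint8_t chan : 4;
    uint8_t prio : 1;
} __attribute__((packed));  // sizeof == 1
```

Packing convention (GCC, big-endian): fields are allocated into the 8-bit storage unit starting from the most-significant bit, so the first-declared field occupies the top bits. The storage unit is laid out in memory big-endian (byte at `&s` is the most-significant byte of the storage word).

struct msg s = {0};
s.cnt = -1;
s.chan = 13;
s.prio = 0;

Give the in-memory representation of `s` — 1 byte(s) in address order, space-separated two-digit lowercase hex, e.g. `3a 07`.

cnt (3b) val=-1 bits=0x7 at bit 5: 0xe0
chan (4b) val=13 bits=0xd at bit 1: 0xfa
prio (1b) val=0 bits=0x0 at bit 0: 0xfa
word = 0xfa → big-endian bytes:
  [0]=0xfa

fa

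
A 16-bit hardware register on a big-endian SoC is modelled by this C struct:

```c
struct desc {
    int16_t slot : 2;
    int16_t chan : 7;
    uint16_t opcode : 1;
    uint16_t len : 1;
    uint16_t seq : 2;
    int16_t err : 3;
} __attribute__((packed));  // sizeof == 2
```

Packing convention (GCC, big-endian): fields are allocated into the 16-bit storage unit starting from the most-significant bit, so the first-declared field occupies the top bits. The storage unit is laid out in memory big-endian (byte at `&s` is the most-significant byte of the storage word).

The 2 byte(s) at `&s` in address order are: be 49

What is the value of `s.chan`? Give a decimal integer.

[0]=0xbe [1]=0x49 (big-endian) → word 0xbe49
slot:2 @ bit 14 → (0xbe49>>14)&0x3 = 0x2
chan:7 @ bit 7 → (0xbe49>>7)&0x7f = 0x7c  ←
opcode:1 @ bit 6 → (0xbe49>>6)&0x1 = 0x1
len:1 @ bit 5 → (0xbe49>>5)&0x1 = 0x0
seq:2 @ bit 3 → (0xbe49>>3)&0x3 = 0x1
err:3 @ bit 0 → (0xbe49>>0)&0x7 = 0x1
chan signed 7b, MSB=1: 124 - 128 = -4

-4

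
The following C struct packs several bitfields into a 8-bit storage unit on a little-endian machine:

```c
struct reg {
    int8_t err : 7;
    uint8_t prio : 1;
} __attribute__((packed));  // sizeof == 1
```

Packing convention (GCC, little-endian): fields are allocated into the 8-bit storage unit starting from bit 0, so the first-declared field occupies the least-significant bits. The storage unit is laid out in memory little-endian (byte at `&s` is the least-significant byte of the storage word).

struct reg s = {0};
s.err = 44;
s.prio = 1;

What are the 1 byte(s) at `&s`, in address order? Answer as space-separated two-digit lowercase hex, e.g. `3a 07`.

err:7 = 44 → 0x2c << 0 → word 0x2c
prio:1 = 1 → 0x1 << 7 → word 0xac
word = 0xac → little-endian bytes:
  [0]=0xac

ac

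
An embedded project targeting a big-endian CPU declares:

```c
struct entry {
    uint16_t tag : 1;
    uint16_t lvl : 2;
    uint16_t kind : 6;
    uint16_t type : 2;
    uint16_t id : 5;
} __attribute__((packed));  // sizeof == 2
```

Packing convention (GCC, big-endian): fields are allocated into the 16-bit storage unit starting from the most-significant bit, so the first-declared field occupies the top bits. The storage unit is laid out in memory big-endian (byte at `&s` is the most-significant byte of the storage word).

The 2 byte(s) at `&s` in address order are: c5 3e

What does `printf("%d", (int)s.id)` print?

[0]=0xc5 [1]=0x3e (big-endian) → word 0xc53e
tag:1 @ bit 15 → (0xc53e>>15)&0x1 = 0x1
lvl:2 @ bit 13 → (0xc53e>>13)&0x3 = 0x2
kind:6 @ bit 7 → (0xc53e>>7)&0x3f = 0xa
type:2 @ bit 5 → (0xc53e>>5)&0x3 = 0x1
id:5 @ bit 0 → (0xc53e>>0)&0x1f = 0x1e  ←

30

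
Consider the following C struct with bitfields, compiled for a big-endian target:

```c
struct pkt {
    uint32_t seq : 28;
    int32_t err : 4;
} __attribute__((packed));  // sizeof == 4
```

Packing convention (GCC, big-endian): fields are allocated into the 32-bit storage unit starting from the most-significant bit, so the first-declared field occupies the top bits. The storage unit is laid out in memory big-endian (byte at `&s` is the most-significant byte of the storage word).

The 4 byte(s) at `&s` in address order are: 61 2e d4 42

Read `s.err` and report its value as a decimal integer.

[0]=0x61 [1]=0x2e [2]=0xd4 [3]=0x42 (big-endian) → word 0x612ed442
seq:28 @ bit 4 → (0x612ed442>>4)&0xfffffff = 0x612ed44
err:4 @ bit 0 → (0x612ed442>>0)&0xf = 0x2  ←
err signed 4b, MSB=0: value = 2

2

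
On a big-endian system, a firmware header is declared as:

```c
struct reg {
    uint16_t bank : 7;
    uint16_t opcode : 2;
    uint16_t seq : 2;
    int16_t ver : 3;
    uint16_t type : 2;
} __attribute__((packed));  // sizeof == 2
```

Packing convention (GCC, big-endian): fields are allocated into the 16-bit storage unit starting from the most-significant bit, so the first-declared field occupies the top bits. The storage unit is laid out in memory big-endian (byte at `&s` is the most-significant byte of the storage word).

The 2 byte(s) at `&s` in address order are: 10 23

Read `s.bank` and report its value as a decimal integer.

[0]=0x10 [1]=0x23 (big-endian) → word 0x1023
bank [9+:7] = (word>>9) & 0x7f = 8  ←
opcode [7+:2] = (word>>7) & 0x3 = 0
seq [5+:2] = (word>>5) & 0x3 = 1
ver [2+:3] = (word>>2) & 0x7 = 0
type [0+:2] = (word>>0) & 0x3 = 3

8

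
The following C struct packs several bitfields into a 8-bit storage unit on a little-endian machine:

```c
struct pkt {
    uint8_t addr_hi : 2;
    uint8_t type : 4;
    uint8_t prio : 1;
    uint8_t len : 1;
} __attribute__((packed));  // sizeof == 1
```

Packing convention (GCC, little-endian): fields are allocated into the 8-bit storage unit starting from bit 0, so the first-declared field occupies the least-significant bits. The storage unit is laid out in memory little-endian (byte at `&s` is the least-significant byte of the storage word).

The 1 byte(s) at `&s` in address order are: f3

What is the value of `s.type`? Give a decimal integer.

[0]=0xf3 (little-endian) → word 0xf3
addr_hi [0+:2] = (word>>0) & 0x3 = 3
type [2+:4] = (word>>2) & 0xf = 12  ←
prio [6+:1] = (word>>6) & 0x1 = 1
len [7+:1] = (word>>7) & 0x1 = 1

12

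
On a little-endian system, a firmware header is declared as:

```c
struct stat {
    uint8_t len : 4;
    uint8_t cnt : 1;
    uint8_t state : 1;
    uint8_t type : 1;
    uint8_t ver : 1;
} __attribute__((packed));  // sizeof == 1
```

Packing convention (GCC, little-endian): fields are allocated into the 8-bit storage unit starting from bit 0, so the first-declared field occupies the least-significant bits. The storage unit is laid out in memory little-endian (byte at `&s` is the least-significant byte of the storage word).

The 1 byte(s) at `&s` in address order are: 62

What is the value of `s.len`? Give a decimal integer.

[0]=0x62 (little-endian) → word 0x62
len [0+:4] = (word>>0) & 0xf = 2  ←
cnt [4+:1] = (word>>4) & 0x1 = 0
state [5+:1] = (word>>5) & 0x1 = 1
type [6+:1] = (word>>6) & 0x1 = 1
ver [7+:1] = (word>>7) & 0x1 = 0

2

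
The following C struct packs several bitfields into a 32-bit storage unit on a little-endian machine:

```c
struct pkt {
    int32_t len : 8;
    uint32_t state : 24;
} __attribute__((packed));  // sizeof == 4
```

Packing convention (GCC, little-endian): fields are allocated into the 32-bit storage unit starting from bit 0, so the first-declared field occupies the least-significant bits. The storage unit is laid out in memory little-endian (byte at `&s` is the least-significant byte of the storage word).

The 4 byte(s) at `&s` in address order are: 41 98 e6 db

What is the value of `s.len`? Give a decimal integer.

[0]=0x41 [1]=0x98 [2]=0xe6 [3]=0xdb (little-endian) → word 0xdbe69841
len [0+:8] = (word>>0) & 0xff = 65  ←
state [8+:24] = (word>>8) & 0xffffff = 14411416
len signed 8b, MSB=0: value = 65

65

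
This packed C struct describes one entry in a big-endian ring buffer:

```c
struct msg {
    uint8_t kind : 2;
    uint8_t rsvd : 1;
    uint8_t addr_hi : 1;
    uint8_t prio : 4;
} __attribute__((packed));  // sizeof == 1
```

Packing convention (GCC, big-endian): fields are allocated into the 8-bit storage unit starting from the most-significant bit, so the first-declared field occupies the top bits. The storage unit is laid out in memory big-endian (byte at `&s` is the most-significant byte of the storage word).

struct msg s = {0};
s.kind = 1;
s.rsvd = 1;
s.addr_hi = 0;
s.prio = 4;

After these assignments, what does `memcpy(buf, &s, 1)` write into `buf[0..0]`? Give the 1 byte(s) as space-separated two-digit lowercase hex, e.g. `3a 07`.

kind (2b) val=1 bits=0x1 at bit 6: 0x40
rsvd (1b) val=1 bits=0x1 at bit 5: 0x60
addr_hi (1b) val=0 bits=0x0 at bit 4: 0x60
prio (4b) val=4 bits=0x4 at bit 0: 0x64
word = 0x64 → big-endian bytes:
  [0]=0x64

64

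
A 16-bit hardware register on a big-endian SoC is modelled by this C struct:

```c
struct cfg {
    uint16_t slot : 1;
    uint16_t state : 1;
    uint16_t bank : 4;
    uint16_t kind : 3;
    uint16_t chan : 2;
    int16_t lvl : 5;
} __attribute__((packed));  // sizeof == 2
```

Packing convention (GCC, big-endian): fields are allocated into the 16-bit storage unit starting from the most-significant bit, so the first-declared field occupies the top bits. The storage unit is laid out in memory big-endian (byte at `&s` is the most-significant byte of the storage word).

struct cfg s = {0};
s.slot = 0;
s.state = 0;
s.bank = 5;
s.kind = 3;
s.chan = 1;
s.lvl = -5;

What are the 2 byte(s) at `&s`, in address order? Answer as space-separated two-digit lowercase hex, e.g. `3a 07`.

slot:1 = 0 → 0x0 << 15 → word 0x0000
state:1 = 0 → 0x0 << 14 → word 0x0000
bank:4 = 5 → 0x5 << 10 → word 0x1400
kind:3 = 3 → 0x3 << 7 → word 0x1580
chan:2 = 1 → 0x1 << 5 → word 0x15a0
lvl:5 = -5 → 0x1b << 0 → word 0x15bb
word = 0x15bb → big-endian bytes:
  [0]=0x15  [1]=0xbb

15 bb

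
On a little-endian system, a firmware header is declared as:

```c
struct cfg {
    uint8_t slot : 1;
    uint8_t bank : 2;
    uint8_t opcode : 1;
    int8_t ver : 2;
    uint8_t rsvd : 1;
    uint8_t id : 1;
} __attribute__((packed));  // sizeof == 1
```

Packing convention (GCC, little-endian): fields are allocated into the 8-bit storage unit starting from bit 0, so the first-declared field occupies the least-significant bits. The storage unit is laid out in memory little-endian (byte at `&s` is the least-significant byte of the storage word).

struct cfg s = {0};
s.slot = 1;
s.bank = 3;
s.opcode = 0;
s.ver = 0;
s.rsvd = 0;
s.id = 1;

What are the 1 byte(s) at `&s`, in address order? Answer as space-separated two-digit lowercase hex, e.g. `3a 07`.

slot:1 = 1 → 0x1 << 0 → word 0x01
bank:2 = 3 → 0x3 << 1 → word 0x07
opcode:1 = 0 → 0x0 << 3 → word 0x07
ver:2 = 0 → 0x0 << 4 → word 0x07
rsvd:1 = 0 → 0x0 << 6 → word 0x07
id:1 = 1 → 0x1 << 7 → word 0x87
word = 0x87 → little-endian bytes:
  [0]=0x87

87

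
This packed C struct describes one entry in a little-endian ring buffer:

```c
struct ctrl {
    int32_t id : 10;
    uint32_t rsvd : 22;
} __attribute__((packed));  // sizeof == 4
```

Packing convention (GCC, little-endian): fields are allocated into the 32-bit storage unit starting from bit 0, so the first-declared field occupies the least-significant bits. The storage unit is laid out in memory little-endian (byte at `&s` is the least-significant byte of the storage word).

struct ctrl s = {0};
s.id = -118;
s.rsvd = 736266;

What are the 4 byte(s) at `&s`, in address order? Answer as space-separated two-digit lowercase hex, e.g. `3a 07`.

id:10 = -118 → 0x38a << 0 → word 0x0000038a
rsvd:22 = 736266 → 0xb3c0a << 10 → word 0x2cf02b8a
word = 0x2cf02b8a → little-endian bytes:
  [0]=0x8a  [1]=0x2b  [2]=0xf0  [3]=0x2c

8a 2b f0 2c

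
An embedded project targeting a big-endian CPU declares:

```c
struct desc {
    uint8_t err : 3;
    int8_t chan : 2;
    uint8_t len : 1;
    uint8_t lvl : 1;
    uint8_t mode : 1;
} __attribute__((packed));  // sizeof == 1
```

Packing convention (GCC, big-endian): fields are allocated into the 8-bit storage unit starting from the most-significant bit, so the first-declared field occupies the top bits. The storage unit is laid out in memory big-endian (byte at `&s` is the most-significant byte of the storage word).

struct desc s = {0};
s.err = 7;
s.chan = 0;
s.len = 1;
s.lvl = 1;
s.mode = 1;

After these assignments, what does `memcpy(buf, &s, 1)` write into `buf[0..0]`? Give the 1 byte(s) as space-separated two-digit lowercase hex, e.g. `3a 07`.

[5+:3] err=7 & 0x7 = 0x7; word=0xe0
[3+:2] chan=0 & 0x3 = 0x0; word=0xe0
[2+:1] len=1 & 0x1 = 0x1; word=0xe4
[1+:1] lvl=1 & 0x1 = 0x1; word=0xe6
[0+:1] mode=1 & 0x1 = 0x1; word=0xe7
word = 0xe7 → big-endian bytes:
  [0]=0xe7

e7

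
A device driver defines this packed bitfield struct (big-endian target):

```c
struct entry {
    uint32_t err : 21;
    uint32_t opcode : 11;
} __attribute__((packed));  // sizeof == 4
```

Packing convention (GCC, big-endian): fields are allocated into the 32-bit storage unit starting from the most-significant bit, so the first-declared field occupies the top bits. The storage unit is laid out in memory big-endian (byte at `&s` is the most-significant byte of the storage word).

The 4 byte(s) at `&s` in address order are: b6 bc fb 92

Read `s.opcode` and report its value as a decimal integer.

[0]=0xb6 [1]=0xbc [2]=0xfb [3]=0x92 (big-endian) → word 0xb6bcfb92
err:21 @ bit 11 → (0xb6bcfb92>>11)&0x1fffff = 0x16d79f
opcode:11 @ bit 0 → (0xb6bcfb92>>0)&0x7ff = 0x392  ←

914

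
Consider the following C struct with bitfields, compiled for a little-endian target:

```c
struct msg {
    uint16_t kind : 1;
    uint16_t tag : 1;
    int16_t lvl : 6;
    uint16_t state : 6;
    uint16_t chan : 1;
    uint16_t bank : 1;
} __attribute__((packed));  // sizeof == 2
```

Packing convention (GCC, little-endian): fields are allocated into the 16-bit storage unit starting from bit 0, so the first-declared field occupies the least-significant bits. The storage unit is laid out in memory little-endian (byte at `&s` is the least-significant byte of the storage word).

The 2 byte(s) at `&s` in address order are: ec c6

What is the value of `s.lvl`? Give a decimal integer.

-5

[0]=0xec [1]=0xc6 (little-endian) → word 0xc6ec
kind [0+:1] = (word>>0) & 0x1 = 0
tag [1+:1] = (word>>1) & 0x1 = 0
lvl [2+:6] = (word>>2) & 0x3f = 59  ←
state [8+:6] = (word>>8) & 0x3f = 6
chan [14+:1] = (word>>14) & 0x1 = 1
bank [15+:1] = (word>>15) & 0x1 = 1
lvl signed 6b, MSB=1: 59 - 64 = -5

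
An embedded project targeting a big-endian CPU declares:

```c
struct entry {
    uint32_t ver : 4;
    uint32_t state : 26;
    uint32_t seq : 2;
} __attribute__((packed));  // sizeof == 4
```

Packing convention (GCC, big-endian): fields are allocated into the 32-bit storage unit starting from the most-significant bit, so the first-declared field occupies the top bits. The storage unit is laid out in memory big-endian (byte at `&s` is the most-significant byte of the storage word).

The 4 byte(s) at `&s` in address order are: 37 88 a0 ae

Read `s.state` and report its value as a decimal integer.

[0]=0x37 [1]=0x88 [2]=0xa0 [3]=0xae (big-endian) → word 0x3788a0ae
ver [28+:4] = (word>>28) & 0xf = 3
state [2+:26] = (word>>2) & 0x3ffffff = 31598635  ←
seq [0+:2] = (word>>0) & 0x3 = 2

31598635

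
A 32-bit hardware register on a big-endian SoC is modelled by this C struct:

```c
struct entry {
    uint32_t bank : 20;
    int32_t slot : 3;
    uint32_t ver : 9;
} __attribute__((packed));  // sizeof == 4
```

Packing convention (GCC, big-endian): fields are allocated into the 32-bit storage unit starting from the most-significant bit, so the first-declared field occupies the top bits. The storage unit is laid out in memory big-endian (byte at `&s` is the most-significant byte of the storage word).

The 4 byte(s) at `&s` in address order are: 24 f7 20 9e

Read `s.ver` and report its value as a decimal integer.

[0]=0x24 [1]=0xf7 [2]=0x20 [3]=0x9e (big-endian) → word 0x24f7209e
bank:20 @ bit 12 → (0x24f7209e>>12)&0xfffff = 0x24f72
slot:3 @ bit 9 → (0x24f7209e>>9)&0x7 = 0x0
ver:9 @ bit 0 → (0x24f7209e>>0)&0x1ff = 0x9e  ←

158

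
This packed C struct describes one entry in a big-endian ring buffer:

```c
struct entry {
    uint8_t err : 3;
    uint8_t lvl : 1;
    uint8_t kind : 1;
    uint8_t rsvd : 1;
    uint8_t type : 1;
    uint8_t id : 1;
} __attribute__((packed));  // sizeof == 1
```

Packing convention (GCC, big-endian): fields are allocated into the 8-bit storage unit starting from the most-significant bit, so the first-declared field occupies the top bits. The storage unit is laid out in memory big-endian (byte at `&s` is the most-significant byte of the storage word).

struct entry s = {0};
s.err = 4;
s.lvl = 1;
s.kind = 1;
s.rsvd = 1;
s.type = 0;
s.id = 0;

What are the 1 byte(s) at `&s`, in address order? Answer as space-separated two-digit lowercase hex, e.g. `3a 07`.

9c

err (3b) val=4 bits=0x4 at bit 5: 0x80
lvl (1b) val=1 bits=0x1 at bit 4: 0x90
kind (1b) val=1 bits=0x1 at bit 3: 0x98
rsvd (1b) val=1 bits=0x1 at bit 2: 0x9c
type (1b) val=0 bits=0x0 at bit 1: 0x9c
id (1b) val=0 bits=0x0 at bit 0: 0x9c
word = 0x9c → big-endian bytes:
  [0]=0x9c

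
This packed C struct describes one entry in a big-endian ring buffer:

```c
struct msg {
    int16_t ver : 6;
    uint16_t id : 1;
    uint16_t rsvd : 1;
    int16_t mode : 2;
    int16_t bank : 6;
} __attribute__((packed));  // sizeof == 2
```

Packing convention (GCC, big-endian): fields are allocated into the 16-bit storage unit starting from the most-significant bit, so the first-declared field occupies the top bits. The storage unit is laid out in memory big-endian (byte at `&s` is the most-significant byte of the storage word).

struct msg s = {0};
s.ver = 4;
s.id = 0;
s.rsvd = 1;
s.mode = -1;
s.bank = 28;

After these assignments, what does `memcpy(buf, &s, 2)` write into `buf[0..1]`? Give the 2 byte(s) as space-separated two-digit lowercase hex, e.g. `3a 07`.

[10+:6] ver=4 & 0x3f = 0x4; word=0x1000
[9+:1] id=0 & 0x1 = 0x0; word=0x1000
[8+:1] rsvd=1 & 0x1 = 0x1; word=0x1100
[6+:2] mode=-1 & 0x3 = 0x3; word=0x11c0
[0+:6] bank=28 & 0x3f = 0x1c; word=0x11dc
word = 0x11dc → big-endian bytes:
  [0]=0x11  [1]=0xdc

11 dc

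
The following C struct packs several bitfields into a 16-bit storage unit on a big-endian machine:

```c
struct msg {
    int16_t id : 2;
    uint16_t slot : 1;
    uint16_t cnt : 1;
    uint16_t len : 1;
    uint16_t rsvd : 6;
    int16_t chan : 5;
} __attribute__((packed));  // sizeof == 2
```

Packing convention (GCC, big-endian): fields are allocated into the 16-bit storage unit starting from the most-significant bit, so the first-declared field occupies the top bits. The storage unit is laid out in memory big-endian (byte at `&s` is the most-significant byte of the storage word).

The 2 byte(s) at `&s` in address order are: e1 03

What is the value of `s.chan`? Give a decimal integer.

3

[0]=0xe1 [1]=0x03 (big-endian) → word 0xe103
id [14+:2] = (word>>14) & 0x3 = 3
slot [13+:1] = (word>>13) & 0x1 = 1
cnt [12+:1] = (word>>12) & 0x1 = 0
len [11+:1] = (word>>11) & 0x1 = 0
rsvd [5+:6] = (word>>5) & 0x3f = 8
chan [0+:5] = (word>>0) & 0x1f = 3  ←
chan signed 5b, MSB=0: value = 3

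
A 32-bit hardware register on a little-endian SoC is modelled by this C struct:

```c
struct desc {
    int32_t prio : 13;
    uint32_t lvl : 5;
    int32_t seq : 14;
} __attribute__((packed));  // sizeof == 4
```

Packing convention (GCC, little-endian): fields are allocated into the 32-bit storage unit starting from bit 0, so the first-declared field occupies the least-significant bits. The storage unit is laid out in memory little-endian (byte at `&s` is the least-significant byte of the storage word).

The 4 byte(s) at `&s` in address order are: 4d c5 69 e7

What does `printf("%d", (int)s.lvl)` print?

[0]=0x4d [1]=0xc5 [2]=0x69 [3]=0xe7 (little-endian) → word 0xe769c54d
prio:13 @ bit 0 → (0xe769c54d>>0)&0x1fff = 0x54d
lvl:5 @ bit 13 → (0xe769c54d>>13)&0x1f = 0xe  ←
seq:14 @ bit 18 → (0xe769c54d>>18)&0x3fff = 0x39da

14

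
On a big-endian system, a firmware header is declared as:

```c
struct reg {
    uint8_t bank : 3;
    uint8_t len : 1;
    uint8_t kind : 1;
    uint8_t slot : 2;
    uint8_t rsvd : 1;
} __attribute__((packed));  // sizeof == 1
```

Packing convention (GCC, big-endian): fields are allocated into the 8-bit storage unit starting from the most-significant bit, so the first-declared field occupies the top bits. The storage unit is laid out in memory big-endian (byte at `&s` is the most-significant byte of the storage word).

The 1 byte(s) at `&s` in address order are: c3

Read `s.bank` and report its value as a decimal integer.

[0]=0xc3 (big-endian) → word 0xc3
bank [5+:3] = (word>>5) & 0x7 = 6  ←
len [4+:1] = (word>>4) & 0x1 = 0
kind [3+:1] = (word>>3) & 0x1 = 0
slot [1+:2] = (word>>1) & 0x3 = 1
rsvd [0+:1] = (word>>0) & 0x1 = 1

6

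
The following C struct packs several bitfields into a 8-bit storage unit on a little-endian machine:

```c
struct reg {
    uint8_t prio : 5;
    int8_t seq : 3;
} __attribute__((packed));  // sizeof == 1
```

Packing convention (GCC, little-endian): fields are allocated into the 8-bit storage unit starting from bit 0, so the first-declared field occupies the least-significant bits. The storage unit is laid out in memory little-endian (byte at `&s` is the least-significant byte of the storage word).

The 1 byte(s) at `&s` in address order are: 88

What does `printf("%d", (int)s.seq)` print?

-4

[0]=0x88 (little-endian) → word 0x88
prio:5 @ bit 0 → (0x88>>0)&0x1f = 0x8
seq:3 @ bit 5 → (0x88>>5)&0x7 = 0x4  ←
seq signed 3b, MSB=1: 4 - 8 = -4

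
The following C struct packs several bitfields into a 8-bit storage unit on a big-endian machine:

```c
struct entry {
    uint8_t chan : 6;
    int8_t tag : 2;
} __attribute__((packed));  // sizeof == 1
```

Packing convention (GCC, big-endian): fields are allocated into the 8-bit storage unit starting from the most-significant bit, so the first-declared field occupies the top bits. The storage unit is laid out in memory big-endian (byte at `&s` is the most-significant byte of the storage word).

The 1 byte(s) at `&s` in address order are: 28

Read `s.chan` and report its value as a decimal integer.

[0]=0x28 (big-endian) → word 0x28
chan:6 @ bit 2 → (0x28>>2)&0x3f = 0xa  ←
tag:2 @ bit 0 → (0x28>>0)&0x3 = 0x0

10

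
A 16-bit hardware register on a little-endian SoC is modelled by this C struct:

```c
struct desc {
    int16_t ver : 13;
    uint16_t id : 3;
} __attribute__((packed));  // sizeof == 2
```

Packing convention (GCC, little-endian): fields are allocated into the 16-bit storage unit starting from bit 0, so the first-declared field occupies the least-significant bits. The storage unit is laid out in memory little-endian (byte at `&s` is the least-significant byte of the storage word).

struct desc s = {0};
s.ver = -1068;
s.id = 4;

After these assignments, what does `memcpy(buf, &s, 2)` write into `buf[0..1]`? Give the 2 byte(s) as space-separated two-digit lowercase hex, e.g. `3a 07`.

ver:13 = -1068 → 0x1bd4 << 0 → word 0x1bd4
id:3 = 4 → 0x4 << 13 → word 0x9bd4
word = 0x9bd4 → little-endian bytes:
  [0]=0xd4  [1]=0x9b

d4 9b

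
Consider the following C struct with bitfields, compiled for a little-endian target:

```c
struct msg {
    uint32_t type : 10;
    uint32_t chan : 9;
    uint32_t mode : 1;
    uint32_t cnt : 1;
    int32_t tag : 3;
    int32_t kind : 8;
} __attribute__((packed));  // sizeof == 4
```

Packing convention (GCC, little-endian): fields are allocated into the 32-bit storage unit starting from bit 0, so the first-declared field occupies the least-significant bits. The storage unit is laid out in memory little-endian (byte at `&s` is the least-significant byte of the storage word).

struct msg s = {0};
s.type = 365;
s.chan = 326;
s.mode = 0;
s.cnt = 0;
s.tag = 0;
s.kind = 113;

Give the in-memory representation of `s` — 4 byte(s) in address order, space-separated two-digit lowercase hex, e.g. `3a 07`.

6d 19 05 71

type:10 = 365 → 0x16d << 0 → word 0x0000016d
chan:9 = 326 → 0x146 << 10 → word 0x0005196d
mode:1 = 0 → 0x0 << 19 → word 0x0005196d
cnt:1 = 0 → 0x0 << 20 → word 0x0005196d
tag:3 = 0 → 0x0 << 21 → word 0x0005196d
kind:8 = 113 → 0x71 << 24 → word 0x7105196d
word = 0x7105196d → little-endian bytes:
  [0]=0x6d  [1]=0x19  [2]=0x05  [3]=0x71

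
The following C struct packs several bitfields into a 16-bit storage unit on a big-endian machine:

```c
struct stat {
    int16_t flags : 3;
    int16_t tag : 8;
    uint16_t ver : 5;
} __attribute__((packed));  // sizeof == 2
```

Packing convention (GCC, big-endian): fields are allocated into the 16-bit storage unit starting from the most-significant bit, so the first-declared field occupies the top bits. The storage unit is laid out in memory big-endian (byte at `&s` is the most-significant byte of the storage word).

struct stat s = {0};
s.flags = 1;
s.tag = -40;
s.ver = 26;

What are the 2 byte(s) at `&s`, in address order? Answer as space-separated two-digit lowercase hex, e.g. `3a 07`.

3b 1a

flags (3b) val=1 bits=0x1 at bit 13: 0x2000
tag (8b) val=-40 bits=0xd8 at bit 5: 0x3b00
ver (5b) val=26 bits=0x1a at bit 0: 0x3b1a
word = 0x3b1a → big-endian bytes:
  [0]=0x3b  [1]=0x1a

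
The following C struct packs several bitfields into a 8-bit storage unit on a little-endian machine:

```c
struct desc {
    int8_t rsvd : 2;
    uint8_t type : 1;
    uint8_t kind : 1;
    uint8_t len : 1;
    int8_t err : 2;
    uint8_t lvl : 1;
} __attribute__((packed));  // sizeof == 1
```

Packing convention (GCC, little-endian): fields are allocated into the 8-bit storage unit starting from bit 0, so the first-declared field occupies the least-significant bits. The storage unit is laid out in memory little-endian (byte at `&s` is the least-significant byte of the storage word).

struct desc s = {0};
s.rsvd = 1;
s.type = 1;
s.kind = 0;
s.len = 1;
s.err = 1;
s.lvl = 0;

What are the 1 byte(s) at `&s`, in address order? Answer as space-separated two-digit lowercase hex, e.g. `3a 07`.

[0+:2] rsvd=1 & 0x3 = 0x1; word=0x01
[2+:1] type=1 & 0x1 = 0x1; word=0x05
[3+:1] kind=0 & 0x1 = 0x0; word=0x05
[4+:1] len=1 & 0x1 = 0x1; word=0x15
[5+:2] err=1 & 0x3 = 0x1; word=0x35
[7+:1] lvl=0 & 0x1 = 0x0; word=0x35
word = 0x35 → little-endian bytes:
  [0]=0x35

35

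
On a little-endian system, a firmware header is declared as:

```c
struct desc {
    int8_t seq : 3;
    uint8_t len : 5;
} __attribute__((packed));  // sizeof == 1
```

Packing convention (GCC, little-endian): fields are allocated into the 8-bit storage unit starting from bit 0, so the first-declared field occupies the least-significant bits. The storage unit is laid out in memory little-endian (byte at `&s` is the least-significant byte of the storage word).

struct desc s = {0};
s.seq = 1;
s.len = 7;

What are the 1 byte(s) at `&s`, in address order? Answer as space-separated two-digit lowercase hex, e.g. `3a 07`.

[0+:3] seq=1 & 0x7 = 0x1; word=0x01
[3+:5] len=7 & 0x1f = 0x7; word=0x39
word = 0x39 → little-endian bytes:
  [0]=0x39

39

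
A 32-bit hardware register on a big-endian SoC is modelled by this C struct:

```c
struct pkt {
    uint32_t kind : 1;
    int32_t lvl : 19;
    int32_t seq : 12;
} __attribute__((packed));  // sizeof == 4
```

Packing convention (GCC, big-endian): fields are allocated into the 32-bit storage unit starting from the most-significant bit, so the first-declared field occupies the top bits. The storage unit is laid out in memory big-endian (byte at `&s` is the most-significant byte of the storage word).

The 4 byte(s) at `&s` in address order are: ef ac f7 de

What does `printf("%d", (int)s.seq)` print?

2014

[0]=0xef [1]=0xac [2]=0xf7 [3]=0xde (big-endian) → word 0xefacf7de
kind [31+:1] = (word>>31) & 0x1 = 1
lvl [12+:19] = (word>>12) & 0x7ffff = 457423
seq [0+:12] = (word>>0) & 0xfff = 2014  ←
seq signed 12b, MSB=0: value = 2014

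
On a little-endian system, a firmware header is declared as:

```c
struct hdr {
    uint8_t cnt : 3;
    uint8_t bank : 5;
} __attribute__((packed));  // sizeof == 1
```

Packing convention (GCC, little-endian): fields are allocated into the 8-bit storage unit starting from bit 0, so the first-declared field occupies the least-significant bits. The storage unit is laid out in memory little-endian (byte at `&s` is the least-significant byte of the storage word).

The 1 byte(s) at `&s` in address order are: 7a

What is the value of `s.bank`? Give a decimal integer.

[0]=0x7a (little-endian) → word 0x7a
cnt:3 @ bit 0 → (0x7a>>0)&0x7 = 0x2
bank:5 @ bit 3 → (0x7a>>3)&0x1f = 0xf  ←

15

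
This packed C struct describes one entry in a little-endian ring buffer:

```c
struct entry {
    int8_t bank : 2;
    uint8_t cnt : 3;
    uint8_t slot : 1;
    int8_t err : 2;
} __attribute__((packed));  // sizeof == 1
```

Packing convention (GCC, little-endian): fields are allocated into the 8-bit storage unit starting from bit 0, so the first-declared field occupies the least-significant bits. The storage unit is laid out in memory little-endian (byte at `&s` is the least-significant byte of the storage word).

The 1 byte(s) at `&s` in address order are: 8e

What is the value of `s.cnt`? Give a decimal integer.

3

[0]=0x8e (little-endian) → word 0x8e
bank [0+:2] = (word>>0) & 0x3 = 2
cnt [2+:3] = (word>>2) & 0x7 = 3  ←
slot [5+:1] = (word>>5) & 0x1 = 0
err [6+:2] = (word>>6) & 0x3 = 2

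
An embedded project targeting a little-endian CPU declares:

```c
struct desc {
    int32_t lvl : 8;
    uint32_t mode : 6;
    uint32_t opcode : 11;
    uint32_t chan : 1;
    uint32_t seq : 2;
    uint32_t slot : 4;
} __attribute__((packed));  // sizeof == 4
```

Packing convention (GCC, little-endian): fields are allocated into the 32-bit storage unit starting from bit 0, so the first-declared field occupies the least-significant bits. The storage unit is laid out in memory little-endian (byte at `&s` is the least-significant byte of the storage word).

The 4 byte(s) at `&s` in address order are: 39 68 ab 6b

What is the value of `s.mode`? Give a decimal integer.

[0]=0x39 [1]=0x68 [2]=0xab [3]=0x6b (little-endian) → word 0x6bab6839
lvl:8 @ bit 0 → (0x6bab6839>>0)&0xff = 0x39
mode:6 @ bit 8 → (0x6bab6839>>8)&0x3f = 0x28  ←
opcode:11 @ bit 14 → (0x6bab6839>>14)&0x7ff = 0x6ad
chan:1 @ bit 25 → (0x6bab6839>>25)&0x1 = 0x1
seq:2 @ bit 26 → (0x6bab6839>>26)&0x3 = 0x2
slot:4 @ bit 28 → (0x6bab6839>>28)&0xf = 0x6

40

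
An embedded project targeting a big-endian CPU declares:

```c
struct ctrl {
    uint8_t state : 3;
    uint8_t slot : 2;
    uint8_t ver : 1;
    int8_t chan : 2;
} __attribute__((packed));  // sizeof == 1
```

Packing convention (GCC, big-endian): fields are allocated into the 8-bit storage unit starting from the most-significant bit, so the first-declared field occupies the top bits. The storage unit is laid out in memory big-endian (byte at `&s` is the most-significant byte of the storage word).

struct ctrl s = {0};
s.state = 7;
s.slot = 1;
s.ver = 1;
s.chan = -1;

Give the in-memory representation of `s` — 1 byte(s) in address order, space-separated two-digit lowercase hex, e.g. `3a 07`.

state:3 = 7 → 0x7 << 5 → word 0xe0
slot:2 = 1 → 0x1 << 3 → word 0xe8
ver:1 = 1 → 0x1 << 2 → word 0xec
chan:2 = -1 → 0x3 << 0 → word 0xef
word = 0xef → big-endian bytes:
  [0]=0xef

ef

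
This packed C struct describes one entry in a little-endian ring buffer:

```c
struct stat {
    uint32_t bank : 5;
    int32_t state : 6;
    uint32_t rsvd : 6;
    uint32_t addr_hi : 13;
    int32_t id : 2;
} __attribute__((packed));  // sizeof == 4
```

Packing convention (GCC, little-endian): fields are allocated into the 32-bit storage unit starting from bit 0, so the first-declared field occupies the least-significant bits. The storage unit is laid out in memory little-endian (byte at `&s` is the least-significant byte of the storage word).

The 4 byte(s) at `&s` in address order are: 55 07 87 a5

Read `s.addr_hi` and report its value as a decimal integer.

4803

[0]=0x55 [1]=0x07 [2]=0x87 [3]=0xa5 (little-endian) → word 0xa5870755
bank [0+:5] = (word>>0) & 0x1f = 21
state [5+:6] = (word>>5) & 0x3f = 58
rsvd [11+:6] = (word>>11) & 0x3f = 32
addr_hi [17+:13] = (word>>17) & 0x1fff = 4803  ←
id [30+:2] = (word>>30) & 0x3 = 2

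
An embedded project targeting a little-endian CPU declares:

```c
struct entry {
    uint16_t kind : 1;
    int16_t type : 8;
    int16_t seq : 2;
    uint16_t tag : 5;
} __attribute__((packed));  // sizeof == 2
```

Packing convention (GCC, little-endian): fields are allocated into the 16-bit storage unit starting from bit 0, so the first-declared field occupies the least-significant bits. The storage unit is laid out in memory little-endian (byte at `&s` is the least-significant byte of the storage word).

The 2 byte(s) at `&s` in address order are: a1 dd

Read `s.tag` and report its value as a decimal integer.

[0]=0xa1 [1]=0xdd (little-endian) → word 0xdda1
kind [0+:1] = (word>>0) & 0x1 = 1
type [1+:8] = (word>>1) & 0xff = 208
seq [9+:2] = (word>>9) & 0x3 = 2
tag [11+:5] = (word>>11) & 0x1f = 27  ←

27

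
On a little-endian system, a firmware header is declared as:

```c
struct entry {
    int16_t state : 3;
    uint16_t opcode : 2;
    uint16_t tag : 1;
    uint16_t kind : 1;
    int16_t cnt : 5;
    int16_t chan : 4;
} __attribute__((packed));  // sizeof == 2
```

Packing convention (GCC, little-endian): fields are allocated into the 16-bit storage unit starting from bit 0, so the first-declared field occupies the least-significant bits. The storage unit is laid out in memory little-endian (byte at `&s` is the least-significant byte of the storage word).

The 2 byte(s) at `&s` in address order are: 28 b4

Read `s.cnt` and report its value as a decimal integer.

[0]=0x28 [1]=0xb4 (little-endian) → word 0xb428
state:3 @ bit 0 → (0xb428>>0)&0x7 = 0x0
opcode:2 @ bit 3 → (0xb428>>3)&0x3 = 0x1
tag:1 @ bit 5 → (0xb428>>5)&0x1 = 0x1
kind:1 @ bit 6 → (0xb428>>6)&0x1 = 0x0
cnt:5 @ bit 7 → (0xb428>>7)&0x1f = 0x8  ←
chan:4 @ bit 12 → (0xb428>>12)&0xf = 0xb
cnt signed 5b, MSB=0: value = 8

8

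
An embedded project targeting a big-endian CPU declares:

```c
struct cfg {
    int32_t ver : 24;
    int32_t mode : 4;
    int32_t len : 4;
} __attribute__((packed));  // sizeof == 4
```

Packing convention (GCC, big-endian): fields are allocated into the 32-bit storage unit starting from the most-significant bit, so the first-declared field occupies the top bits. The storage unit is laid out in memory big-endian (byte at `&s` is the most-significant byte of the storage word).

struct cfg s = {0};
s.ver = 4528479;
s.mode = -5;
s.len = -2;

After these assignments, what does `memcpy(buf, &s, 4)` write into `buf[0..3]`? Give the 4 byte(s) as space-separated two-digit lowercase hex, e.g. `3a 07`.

ver (24b) val=4528479 bits=0x45195f at bit 8: 0x45195f00
mode (4b) val=-5 bits=0xb at bit 4: 0x45195fb0
len (4b) val=-2 bits=0xe at bit 0: 0x45195fbe
word = 0x45195fbe → big-endian bytes:
  [0]=0x45  [1]=0x19  [2]=0x5f  [3]=0xbe

45 19 5f be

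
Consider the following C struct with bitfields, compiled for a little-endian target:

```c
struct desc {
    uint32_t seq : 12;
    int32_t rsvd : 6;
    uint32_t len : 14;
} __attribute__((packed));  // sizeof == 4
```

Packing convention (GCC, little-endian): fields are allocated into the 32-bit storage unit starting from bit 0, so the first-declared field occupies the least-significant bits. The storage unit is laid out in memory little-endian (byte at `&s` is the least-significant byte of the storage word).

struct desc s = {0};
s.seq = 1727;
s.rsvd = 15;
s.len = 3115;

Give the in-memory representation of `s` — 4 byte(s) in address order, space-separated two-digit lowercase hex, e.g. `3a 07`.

bf f6 ac 30

[0+:12] seq=1727 & 0xfff = 0x6bf; word=0x000006bf
[12+:6] rsvd=15 & 0x3f = 0xf; word=0x0000f6bf
[18+:14] len=3115 & 0x3fff = 0xc2b; word=0x30acf6bf
word = 0x30acf6bf → little-endian bytes:
  [0]=0xbf  [1]=0xf6  [2]=0xac  [3]=0x30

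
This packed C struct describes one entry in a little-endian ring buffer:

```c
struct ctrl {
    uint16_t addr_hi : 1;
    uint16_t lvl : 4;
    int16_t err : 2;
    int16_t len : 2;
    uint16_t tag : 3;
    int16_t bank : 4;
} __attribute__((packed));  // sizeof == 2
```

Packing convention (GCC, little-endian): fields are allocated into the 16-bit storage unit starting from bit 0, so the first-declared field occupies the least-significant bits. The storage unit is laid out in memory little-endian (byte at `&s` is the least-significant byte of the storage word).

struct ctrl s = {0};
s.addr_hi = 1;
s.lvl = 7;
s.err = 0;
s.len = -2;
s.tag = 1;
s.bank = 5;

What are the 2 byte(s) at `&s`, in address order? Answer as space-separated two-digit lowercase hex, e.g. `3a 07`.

[0+:1] addr_hi=1 & 0x1 = 0x1; word=0x0001
[1+:4] lvl=7 & 0xf = 0x7; word=0x000f
[5+:2] err=0 & 0x3 = 0x0; word=0x000f
[7+:2] len=-2 & 0x3 = 0x2; word=0x010f
[9+:3] tag=1 & 0x7 = 0x1; word=0x030f
[12+:4] bank=5 & 0xf = 0x5; word=0x530f
word = 0x530f → little-endian bytes:
  [0]=0x0f  [1]=0x53

0f 53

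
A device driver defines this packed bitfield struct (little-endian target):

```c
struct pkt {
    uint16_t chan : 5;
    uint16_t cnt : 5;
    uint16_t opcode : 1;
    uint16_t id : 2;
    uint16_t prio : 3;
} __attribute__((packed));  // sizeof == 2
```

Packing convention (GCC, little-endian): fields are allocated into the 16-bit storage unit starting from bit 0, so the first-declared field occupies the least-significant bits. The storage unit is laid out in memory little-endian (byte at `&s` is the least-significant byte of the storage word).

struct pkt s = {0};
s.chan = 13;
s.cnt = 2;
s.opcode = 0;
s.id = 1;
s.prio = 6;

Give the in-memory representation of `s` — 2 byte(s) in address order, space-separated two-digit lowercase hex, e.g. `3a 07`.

4d c8

[0+:5] chan=13 & 0x1f = 0xd; word=0x000d
[5+:5] cnt=2 & 0x1f = 0x2; word=0x004d
[10+:1] opcode=0 & 0x1 = 0x0; word=0x004d
[11+:2] id=1 & 0x3 = 0x1; word=0x084d
[13+:3] prio=6 & 0x7 = 0x6; word=0xc84d
word = 0xc84d → little-endian bytes:
  [0]=0x4d  [1]=0xc8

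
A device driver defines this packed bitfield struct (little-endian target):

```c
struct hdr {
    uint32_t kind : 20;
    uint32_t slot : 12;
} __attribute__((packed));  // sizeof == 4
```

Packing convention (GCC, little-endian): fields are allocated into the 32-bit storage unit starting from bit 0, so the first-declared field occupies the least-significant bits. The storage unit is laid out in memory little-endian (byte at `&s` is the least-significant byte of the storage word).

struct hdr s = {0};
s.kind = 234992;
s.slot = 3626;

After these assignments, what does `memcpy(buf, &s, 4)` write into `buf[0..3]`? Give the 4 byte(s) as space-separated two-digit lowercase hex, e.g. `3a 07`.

f0 95 a3 e2

kind:20 = 234992 → 0x395f0 << 0 → word 0x000395f0
slot:12 = 3626 → 0xe2a << 20 → word 0xe2a395f0
word = 0xe2a395f0 → little-endian bytes:
  [0]=0xf0  [1]=0x95  [2]=0xa3  [3]=0xe2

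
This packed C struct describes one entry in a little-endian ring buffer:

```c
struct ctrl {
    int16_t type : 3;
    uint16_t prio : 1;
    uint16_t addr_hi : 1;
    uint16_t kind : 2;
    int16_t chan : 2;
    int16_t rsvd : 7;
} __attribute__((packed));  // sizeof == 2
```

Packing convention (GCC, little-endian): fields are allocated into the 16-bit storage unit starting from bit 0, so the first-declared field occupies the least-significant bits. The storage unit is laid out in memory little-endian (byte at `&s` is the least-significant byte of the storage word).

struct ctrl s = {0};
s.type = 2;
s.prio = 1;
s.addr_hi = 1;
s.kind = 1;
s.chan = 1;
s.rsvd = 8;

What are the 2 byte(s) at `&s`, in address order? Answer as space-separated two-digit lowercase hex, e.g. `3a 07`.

ba 10

[0+:3] type=2 & 0x7 = 0x2; word=0x0002
[3+:1] prio=1 & 0x1 = 0x1; word=0x000a
[4+:1] addr_hi=1 & 0x1 = 0x1; word=0x001a
[5+:2] kind=1 & 0x3 = 0x1; word=0x003a
[7+:2] chan=1 & 0x3 = 0x1; word=0x00ba
[9+:7] rsvd=8 & 0x7f = 0x8; word=0x10ba
word = 0x10ba → little-endian bytes:
  [0]=0xba  [1]=0x10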